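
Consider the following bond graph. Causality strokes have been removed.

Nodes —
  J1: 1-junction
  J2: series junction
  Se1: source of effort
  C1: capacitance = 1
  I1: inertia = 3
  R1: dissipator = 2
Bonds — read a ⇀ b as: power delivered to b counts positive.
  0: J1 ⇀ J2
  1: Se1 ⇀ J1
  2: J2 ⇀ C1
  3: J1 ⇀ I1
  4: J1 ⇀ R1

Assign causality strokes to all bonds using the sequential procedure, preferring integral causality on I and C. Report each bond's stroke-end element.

β1 stroke at J1  (Se1 fixes effort; stroke away)
β2 stroke at J2  (C1 integral (e out))
β0 stroke at J1  (closing 1-jn rule on J2)
β3 stroke at I1  (I1 integral (f out))
β4 stroke at J1  (1-jn J1 has f-setter on 3)

β0 stroke→J1
β1 stroke→J1
β2 stroke→J2
β3 stroke→I1
β4 stroke→J1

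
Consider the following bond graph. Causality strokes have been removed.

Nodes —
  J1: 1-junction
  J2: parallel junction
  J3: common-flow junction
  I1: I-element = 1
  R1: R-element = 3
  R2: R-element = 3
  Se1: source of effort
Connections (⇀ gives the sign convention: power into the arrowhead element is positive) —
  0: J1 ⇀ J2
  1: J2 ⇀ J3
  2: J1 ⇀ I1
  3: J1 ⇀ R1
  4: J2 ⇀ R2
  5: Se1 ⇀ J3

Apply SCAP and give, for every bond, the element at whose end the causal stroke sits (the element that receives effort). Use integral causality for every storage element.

b5 →J3  (Se1 (Se) sets effort on bond)
b1 →J2  (J3 needs exactly one f-in)
b0 →J1  (0-jn J2 has e-setter on 1)
b4 →R2  (common-e at J2 fixed by 1)
b2 →I1  (I1 integral (f out))
b3 →J1  (J1 flow already set via bond 2)

β0 stroke at J1
β1 stroke at J2
β2 stroke at I1
β3 stroke at J1
β4 stroke at R2
β5 stroke at J3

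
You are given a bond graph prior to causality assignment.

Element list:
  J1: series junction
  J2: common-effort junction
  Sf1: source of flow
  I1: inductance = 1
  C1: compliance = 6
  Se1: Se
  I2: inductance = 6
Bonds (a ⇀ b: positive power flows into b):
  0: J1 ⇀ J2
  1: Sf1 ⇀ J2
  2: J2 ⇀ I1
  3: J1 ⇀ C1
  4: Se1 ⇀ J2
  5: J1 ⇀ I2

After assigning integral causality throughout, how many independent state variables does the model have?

3  (C1, I1, I2 all integral)

b1 stroke→Sf1  (Sf1 fixes flow; stroke at Sf1)
b4 stroke→J2  (Se1 fixes effort; stroke away)
b0 stroke→J1  (0-jn J2 has e-setter on 4)
b2 stroke→I1  (J2: bond 4 brought effort, rest push out)
b3 stroke→J1  (C1 integral (e out))
b5 stroke→I2  (only one flow-in slot at J1)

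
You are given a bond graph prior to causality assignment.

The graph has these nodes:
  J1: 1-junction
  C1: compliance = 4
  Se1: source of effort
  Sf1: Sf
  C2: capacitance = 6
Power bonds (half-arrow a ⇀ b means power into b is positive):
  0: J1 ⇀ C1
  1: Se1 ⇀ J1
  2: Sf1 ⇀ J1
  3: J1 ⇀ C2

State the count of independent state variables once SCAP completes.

#1 stroke at J1  (Se1 fixes effort; stroke away)
#2 stroke at Sf1  (Sf1: flow source, stroke at near end)
#0 stroke at J1  (common-f at J1 fixed by 2)
#3 stroke at J1  (1-jn J1 has f-setter on 2)

2  (C1, C2 all integral)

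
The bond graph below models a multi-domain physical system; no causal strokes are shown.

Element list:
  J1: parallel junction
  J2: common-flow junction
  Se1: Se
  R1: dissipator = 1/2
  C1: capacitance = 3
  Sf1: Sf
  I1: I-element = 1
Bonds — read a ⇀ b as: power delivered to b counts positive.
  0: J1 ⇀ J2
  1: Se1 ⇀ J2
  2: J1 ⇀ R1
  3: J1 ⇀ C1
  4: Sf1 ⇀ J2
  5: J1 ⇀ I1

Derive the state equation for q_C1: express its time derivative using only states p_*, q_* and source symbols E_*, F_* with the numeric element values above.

dq_C1/dt = -F_Sf1 - p_I1 - 2*q_C1/3

β1 stroke at J2  (source Se1 imposes e)
β4 stroke at Sf1  (Sf1 (Sf) sets flow on bond)
β0 stroke at J2  (J2: bond 4 brought flow, rest push out)
β3 stroke at J1  (C1 outputs effort q/C1)
β2 stroke at R1  (common-e at J1 fixed by 3)
β5 stroke at I1  (common-e at J1 fixed by 3)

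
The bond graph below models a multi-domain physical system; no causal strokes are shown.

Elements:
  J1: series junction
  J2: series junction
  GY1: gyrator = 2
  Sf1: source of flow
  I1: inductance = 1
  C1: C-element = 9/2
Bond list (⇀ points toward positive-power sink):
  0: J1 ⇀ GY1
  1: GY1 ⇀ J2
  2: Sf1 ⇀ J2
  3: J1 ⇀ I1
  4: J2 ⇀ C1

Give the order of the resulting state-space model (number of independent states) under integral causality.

β2 →Sf1  (Sf1 (Sf) sets flow on bond)
β1 →J2  (J2: bond 2 brought flow, rest push out)
β4 →J2  (J2 flow already set via bond 2)
β0 →J1  (GY1: gyrator matches bond 1)
β3 →I1  (J1: last free bond brings flow in)

2  (C1, I1 all integral)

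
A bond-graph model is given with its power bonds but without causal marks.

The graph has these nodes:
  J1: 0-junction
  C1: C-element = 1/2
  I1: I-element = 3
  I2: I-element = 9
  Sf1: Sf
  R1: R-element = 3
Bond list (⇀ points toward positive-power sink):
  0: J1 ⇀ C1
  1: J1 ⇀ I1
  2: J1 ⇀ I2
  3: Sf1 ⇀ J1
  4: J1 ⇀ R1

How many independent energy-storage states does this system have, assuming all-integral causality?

bond 3 stroke→Sf1  (Sf1: flow source, stroke at near end)
bond 0 stroke→J1  (C1 outputs effort q/C1)
bond 1 stroke→I1  (J1 effort already set via bond 0)
bond 2 stroke→I2  (J1: bond 0 brought effort, rest push out)
bond 4 stroke→R1  (common-e at J1 fixed by 0)

3  (C1, I1, I2 all integral)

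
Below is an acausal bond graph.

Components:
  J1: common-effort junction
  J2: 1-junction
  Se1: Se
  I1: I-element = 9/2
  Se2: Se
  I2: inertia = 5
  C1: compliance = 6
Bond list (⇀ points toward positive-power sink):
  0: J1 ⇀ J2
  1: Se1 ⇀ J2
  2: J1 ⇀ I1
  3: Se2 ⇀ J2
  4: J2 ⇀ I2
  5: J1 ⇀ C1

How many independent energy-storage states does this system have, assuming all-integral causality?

3  (C1, I1, I2 all integral)

#1 →J2  (Se1: effort source, stroke at far end)
#3 →J2  (Se2: effort source, stroke at far end)
#2 →I1  (I1 outputs flow p/I1)
#4 →I2  (prefer integral on I2)
#0 →J2  (J2: bond 4 brought flow, rest push out)
#5 →J1  (J1 needs exactly one e-in)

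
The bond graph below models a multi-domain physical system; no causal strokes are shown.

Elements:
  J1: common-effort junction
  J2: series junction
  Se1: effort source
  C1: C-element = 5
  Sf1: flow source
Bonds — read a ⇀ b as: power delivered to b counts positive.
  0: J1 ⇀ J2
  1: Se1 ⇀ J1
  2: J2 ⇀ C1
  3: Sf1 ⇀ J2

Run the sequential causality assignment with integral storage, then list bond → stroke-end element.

bond 0 stroke→J2
bond 1 stroke→J1
bond 2 stroke→J2
bond 3 stroke→Sf1

#1 stroke at J1  (Se1 (Se) sets effort on bond)
#3 stroke at Sf1  (Sf1 (Sf) sets flow on bond)
#0 stroke at J2  (common-e at J1 fixed by 1)
#2 stroke at J2  (1-jn J2 has f-setter on 3)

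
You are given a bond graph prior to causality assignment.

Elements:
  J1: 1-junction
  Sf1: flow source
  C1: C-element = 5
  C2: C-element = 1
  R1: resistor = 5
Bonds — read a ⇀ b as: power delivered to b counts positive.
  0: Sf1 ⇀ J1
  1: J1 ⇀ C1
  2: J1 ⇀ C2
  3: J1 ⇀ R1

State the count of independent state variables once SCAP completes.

2  (C1, C2 all integral)

b0 →Sf1  (Sf1: flow source, stroke at near end)
b1 →J1  (common-f at J1 fixed by 0)
b2 →J1  (common-f at J1 fixed by 0)
b3 →J1  (J1: bond 0 brought flow, rest push out)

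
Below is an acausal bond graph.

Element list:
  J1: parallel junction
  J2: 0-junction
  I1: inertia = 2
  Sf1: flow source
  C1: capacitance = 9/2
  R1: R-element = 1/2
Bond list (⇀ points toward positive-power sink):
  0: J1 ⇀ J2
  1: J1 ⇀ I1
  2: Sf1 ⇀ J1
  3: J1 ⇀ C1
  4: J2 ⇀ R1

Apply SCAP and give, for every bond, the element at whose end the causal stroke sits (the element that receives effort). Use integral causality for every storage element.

bond 0 stroke→J2
bond 1 stroke→I1
bond 2 stroke→Sf1
bond 3 stroke→J1
bond 4 stroke→R1

b2 →Sf1  (Sf1: flow source, stroke at near end)
b1 →I1  (I1 outputs flow p/I1)
b3 →J1  (prefer integral on C1)
b0 →J2  (J1 effort already set via bond 3)
b4 →R1  (J2: bond 0 brought effort, rest push out)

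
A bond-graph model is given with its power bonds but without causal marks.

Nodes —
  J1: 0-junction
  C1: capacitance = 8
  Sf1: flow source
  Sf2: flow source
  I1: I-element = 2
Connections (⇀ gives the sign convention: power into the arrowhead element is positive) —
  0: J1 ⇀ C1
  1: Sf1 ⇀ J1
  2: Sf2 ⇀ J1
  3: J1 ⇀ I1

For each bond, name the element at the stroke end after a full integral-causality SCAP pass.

bond 0 stroke→J1
bond 1 stroke→Sf1
bond 2 stroke→Sf2
bond 3 stroke→I1

β1 →Sf1  (source Sf1 imposes f)
β2 →Sf2  (Sf2: flow source, stroke at near end)
β0 →J1  (C1: C, integral causality)
β3 →I1  (J1: bond 0 brought effort, rest push out)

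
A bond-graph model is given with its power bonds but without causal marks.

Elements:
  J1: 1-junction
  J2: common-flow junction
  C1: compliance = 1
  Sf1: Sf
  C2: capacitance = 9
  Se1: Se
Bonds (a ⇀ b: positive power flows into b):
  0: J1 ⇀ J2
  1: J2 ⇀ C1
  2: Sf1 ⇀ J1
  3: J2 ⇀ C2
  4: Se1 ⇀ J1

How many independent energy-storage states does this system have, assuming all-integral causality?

β2 →Sf1  (source Sf1 imposes f)
β4 →J1  (source Se1 imposes e)
β0 →J1  (1-jn J1 has f-setter on 2)
β1 →J2  (J2 flow already set via bond 0)
β3 →J2  (J2 flow already set via bond 0)

2  (C1, C2 all integral)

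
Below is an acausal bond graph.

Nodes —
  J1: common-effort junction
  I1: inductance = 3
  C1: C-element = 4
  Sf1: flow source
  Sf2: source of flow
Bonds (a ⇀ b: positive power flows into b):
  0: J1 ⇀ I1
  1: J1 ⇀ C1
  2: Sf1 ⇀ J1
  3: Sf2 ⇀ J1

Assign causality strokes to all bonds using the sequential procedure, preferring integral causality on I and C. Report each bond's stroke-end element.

bond 2 stroke at Sf1  (source Sf1 imposes f)
bond 3 stroke at Sf2  (Sf2: flow source, stroke at near end)
bond 0 stroke at I1  (I1 outputs flow p/I1)
bond 1 stroke at J1  (only one effort-in slot at J1)

β0 stroke at I1
β1 stroke at J1
β2 stroke at Sf1
β3 stroke at Sf2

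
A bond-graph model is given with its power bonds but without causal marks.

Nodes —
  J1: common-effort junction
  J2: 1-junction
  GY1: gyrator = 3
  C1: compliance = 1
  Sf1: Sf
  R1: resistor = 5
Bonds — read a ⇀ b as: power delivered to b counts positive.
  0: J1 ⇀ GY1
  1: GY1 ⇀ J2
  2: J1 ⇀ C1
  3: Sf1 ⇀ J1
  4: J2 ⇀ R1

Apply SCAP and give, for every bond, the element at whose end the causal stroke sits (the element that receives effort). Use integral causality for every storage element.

#3 |Sf1  (Sf1 fixes flow; stroke at Sf1)
#2 |J1  (C1: C, integral causality)
#0 |GY1  (J1: bond 2 brought effort, rest push out)
#1 |GY1  (GY GY1: same side as bond 0)
#4 |J2  (J2: bond 1 brought flow, rest push out)

β0 stroke→GY1
β1 stroke→GY1
β2 stroke→J1
β3 stroke→Sf1
β4 stroke→J2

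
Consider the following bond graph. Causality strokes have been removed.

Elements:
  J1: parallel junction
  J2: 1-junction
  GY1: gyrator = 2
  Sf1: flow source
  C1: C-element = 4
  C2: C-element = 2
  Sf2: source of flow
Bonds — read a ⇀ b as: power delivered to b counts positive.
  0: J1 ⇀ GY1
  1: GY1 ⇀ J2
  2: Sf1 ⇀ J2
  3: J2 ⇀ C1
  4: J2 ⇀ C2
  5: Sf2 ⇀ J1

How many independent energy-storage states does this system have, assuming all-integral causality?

b2 |Sf1  (Sf1 (Sf) sets flow on bond)
b5 |Sf2  (source Sf2 imposes f)
b0 |J1  (J1 needs exactly one e-in)
b1 |J2  (1-jn J2 has f-setter on 2)
b3 |J2  (1-jn J2 has f-setter on 2)
b4 |J2  (J2: bond 2 brought flow, rest push out)

2  (C1, C2 all integral)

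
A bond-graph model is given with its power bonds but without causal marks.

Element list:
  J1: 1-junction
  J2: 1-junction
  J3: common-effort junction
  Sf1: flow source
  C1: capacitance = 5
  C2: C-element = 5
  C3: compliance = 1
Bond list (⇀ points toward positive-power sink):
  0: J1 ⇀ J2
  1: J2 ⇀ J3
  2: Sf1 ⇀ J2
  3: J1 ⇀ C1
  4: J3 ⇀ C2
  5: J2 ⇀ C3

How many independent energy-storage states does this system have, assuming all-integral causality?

#2 stroke at Sf1  (Sf1 (Sf) sets flow on bond)
#0 stroke at J2  (J2: bond 2 brought flow, rest push out)
#1 stroke at J2  (common-f at J2 fixed by 2)
#5 stroke at J2  (1-jn J2 has f-setter on 2)
#4 stroke at J3  (only one effort-in slot at J3)
#3 stroke at J1  (common-f at J1 fixed by 0)

3  (C1, C2, C3 all integral)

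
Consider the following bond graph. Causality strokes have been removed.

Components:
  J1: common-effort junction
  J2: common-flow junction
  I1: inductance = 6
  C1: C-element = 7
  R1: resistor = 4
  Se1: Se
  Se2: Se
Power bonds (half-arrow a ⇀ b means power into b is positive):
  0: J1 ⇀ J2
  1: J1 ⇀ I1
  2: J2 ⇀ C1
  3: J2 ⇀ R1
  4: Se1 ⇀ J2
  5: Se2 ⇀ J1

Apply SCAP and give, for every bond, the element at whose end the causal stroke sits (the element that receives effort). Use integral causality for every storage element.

#0 →J2
#1 →I1
#2 →J2
#3 →R1
#4 →J2
#5 →J1

b4 →J2  (source Se1 imposes e)
b5 →J1  (Se2: effort source, stroke at far end)
b0 →J2  (J1 effort already set via bond 5)
b1 →I1  (J1: bond 5 brought effort, rest push out)
b2 →J2  (C1 integral (e out))
b3 →R1  (J2: last free bond brings flow in)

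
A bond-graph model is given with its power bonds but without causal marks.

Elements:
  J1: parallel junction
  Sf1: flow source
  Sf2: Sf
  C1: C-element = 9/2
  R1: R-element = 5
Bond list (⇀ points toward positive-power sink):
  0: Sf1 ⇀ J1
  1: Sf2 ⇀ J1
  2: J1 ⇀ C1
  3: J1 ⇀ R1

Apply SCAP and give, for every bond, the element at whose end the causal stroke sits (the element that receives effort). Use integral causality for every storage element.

β0 stroke→Sf1  (Sf1 fixes flow; stroke at Sf1)
β1 stroke→Sf2  (Sf2 (Sf) sets flow on bond)
β2 stroke→J1  (prefer integral on C1)
β3 stroke→R1  (J1 effort already set via bond 2)

β0 stroke→Sf1
β1 stroke→Sf2
β2 stroke→J1
β3 stroke→R1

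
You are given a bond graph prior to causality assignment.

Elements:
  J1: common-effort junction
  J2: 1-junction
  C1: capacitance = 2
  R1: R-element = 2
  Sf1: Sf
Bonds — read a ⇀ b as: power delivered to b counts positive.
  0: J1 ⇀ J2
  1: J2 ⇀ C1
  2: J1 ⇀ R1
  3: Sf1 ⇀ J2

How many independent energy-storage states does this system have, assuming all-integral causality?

bond 3 →Sf1  (Sf1: flow source, stroke at near end)
bond 0 →J2  (J2: bond 3 brought flow, rest push out)
bond 1 →J2  (1-jn J2 has f-setter on 3)
bond 2 →J1  (only one effort-in slot at J1)

1  (C1 all integral)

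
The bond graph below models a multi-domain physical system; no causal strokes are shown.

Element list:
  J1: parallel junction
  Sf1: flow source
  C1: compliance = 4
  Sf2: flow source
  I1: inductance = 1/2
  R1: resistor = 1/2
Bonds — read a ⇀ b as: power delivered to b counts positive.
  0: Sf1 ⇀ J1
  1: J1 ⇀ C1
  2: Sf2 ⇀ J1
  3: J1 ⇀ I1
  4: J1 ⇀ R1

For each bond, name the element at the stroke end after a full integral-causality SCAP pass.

b0 stroke at Sf1
b1 stroke at J1
b2 stroke at Sf2
b3 stroke at I1
b4 stroke at R1

#0 →Sf1  (Sf1: flow source, stroke at near end)
#2 →Sf2  (Sf2: flow source, stroke at near end)
#1 →J1  (C1 outputs effort q/C1)
#3 →I1  (J1 effort already set via bond 1)
#4 →R1  (common-e at J1 fixed by 1)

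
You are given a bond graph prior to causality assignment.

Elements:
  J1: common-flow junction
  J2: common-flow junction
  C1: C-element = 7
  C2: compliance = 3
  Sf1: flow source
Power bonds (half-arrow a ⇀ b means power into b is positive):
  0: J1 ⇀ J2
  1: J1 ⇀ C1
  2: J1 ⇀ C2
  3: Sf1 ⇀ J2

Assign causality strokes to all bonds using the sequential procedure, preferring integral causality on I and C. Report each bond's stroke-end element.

#3 stroke at Sf1  (source Sf1 imposes f)
#0 stroke at J2  (J2: bond 3 brought flow, rest push out)
#1 stroke at J1  (common-f at J1 fixed by 0)
#2 stroke at J1  (J1 flow already set via bond 0)

β0 stroke at J2
β1 stroke at J1
β2 stroke at J1
β3 stroke at Sf1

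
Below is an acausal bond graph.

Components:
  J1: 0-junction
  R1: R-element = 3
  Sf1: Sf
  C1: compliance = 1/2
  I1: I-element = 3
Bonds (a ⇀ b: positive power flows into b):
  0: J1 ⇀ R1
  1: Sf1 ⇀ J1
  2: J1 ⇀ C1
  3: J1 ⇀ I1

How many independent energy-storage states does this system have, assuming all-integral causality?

2  (C1, I1 all integral)

#1 stroke→Sf1  (source Sf1 imposes f)
#2 stroke→J1  (C1 integral (e out))
#0 stroke→R1  (common-e at J1 fixed by 2)
#3 stroke→I1  (J1 effort already set via bond 2)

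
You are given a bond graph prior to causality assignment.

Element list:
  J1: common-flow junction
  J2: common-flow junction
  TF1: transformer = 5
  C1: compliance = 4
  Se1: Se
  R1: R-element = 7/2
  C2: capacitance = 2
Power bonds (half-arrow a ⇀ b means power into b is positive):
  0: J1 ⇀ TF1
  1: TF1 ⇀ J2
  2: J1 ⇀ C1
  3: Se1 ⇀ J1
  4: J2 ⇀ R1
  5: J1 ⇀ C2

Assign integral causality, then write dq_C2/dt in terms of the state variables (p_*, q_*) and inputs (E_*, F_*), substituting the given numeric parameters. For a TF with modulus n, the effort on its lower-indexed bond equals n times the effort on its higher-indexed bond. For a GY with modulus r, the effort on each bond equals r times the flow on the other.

dq_C2/dt = 2*E_Se1/175 - q_C1/350 - q_C2/175

b3 →J1  (Se1 (Se) sets effort on bond)
b2 →J1  (C1: C, integral causality)
b5 →J1  (prefer integral on C2)
b0 →TF1  (J1 needs exactly one f-in)
b1 →J2  (TF1 one-in-one-out from 0)
b4 →R1  (J2 needs exactly one f-in)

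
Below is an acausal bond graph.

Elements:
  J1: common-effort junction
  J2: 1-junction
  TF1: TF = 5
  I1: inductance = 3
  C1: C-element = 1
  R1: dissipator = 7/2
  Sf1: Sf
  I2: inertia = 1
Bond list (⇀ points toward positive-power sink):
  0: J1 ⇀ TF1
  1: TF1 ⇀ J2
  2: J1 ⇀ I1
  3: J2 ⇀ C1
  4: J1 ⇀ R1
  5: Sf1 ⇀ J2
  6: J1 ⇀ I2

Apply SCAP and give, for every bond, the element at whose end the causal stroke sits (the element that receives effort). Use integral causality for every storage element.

bond 0 stroke at TF1
bond 1 stroke at J2
bond 2 stroke at I1
bond 3 stroke at J2
bond 4 stroke at J1
bond 5 stroke at Sf1
bond 6 stroke at I2

β5 stroke at Sf1  (Sf1: flow source, stroke at near end)
β1 stroke at J2  (J2 flow already set via bond 5)
β3 stroke at J2  (1-jn J2 has f-setter on 5)
β0 stroke at TF1  (TF TF1: opposite of bond 1)
β2 stroke at I1  (I1 outputs flow p/I1)
β6 stroke at I2  (I2 outputs flow p/I2)
β4 stroke at J1  (J1: last free bond brings effort in)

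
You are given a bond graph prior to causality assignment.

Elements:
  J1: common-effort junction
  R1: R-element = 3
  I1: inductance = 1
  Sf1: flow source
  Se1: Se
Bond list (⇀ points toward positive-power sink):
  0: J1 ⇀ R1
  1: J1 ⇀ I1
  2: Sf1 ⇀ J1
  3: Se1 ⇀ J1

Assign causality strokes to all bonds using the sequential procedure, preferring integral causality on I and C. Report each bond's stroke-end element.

#2 →Sf1  (Sf1 (Sf) sets flow on bond)
#3 →J1  (Se1: effort source, stroke at far end)
#0 →R1  (J1: bond 3 brought effort, rest push out)
#1 →I1  (common-e at J1 fixed by 3)

#0 |R1
#1 |I1
#2 |Sf1
#3 |J1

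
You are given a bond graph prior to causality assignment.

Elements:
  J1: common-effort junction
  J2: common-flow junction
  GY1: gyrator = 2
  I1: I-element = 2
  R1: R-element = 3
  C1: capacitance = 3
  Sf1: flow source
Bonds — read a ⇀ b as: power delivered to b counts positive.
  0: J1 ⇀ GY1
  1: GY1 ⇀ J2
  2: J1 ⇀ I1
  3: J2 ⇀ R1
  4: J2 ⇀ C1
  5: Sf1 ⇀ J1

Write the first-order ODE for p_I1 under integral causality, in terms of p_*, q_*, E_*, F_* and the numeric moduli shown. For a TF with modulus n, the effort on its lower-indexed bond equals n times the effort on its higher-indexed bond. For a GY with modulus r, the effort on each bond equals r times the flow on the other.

dp_I1/dt = 4*F_Sf1/3 - 2*p_I1/3 - 2*q_C1/9

#5 |Sf1  (source Sf1 imposes f)
#2 |I1  (prefer integral on I1)
#0 |J1  (only one effort-in slot at J1)
#1 |J2  (GY1: gyrator matches bond 0)
#4 |J2  (C1 outputs effort q/C1)
#3 |R1  (J2 needs exactly one f-in)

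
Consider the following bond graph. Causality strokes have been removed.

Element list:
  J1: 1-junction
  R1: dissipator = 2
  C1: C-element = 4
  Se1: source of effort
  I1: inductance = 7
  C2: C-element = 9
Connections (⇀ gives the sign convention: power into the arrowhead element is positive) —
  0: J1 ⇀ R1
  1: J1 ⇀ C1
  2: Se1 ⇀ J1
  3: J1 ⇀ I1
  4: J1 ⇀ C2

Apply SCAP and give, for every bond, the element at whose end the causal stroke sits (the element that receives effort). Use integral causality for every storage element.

β0 →J1
β1 →J1
β2 →J1
β3 →I1
β4 →J1

β2 stroke at J1  (Se1 (Se) sets effort on bond)
β1 stroke at J1  (C1 integral (e out))
β3 stroke at I1  (I1 integral (f out))
β0 stroke at J1  (1-jn J1 has f-setter on 3)
β4 stroke at J1  (common-f at J1 fixed by 3)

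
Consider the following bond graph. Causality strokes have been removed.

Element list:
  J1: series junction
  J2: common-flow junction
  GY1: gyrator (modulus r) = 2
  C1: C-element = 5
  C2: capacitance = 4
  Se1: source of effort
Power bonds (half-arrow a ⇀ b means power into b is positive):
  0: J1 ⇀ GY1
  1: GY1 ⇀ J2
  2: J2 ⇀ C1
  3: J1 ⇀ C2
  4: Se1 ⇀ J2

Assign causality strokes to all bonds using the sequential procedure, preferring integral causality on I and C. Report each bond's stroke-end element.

β4 stroke at J2  (Se1 (Se) sets effort on bond)
β2 stroke at J2  (prefer integral on C1)
β1 stroke at GY1  (only one flow-in slot at J2)
β0 stroke at GY1  (GY GY1: same side as bond 1)
β3 stroke at J1  (common-f at J1 fixed by 0)

b0 stroke→GY1
b1 stroke→GY1
b2 stroke→J2
b3 stroke→J1
b4 stroke→J2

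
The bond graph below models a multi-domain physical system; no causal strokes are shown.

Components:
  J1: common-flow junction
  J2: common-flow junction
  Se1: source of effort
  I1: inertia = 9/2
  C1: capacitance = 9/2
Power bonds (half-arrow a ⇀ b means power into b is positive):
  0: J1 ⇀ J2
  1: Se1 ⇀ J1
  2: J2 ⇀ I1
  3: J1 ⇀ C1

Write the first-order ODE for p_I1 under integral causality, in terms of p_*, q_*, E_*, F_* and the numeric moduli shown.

dp_I1/dt = E_Se1 - 2*q_C1/9

b1 →J1  (Se1: effort source, stroke at far end)
b2 →I1  (I1 outputs flow p/I1)
b0 →J2  (1-jn J2 has f-setter on 2)
b3 →J1  (1-jn J1 has f-setter on 0)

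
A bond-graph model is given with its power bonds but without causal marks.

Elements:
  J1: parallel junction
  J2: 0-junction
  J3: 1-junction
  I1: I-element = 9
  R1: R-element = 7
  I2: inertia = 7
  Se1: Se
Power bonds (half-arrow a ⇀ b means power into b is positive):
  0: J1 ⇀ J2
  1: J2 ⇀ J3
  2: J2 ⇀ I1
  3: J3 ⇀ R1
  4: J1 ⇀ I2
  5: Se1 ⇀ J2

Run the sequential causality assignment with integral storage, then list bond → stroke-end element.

#5 stroke at J2  (Se1 fixes effort; stroke away)
#0 stroke at J1  (0-jn J2 has e-setter on 5)
#1 stroke at J3  (J2 effort already set via bond 5)
#2 stroke at I1  (common-e at J2 fixed by 5)
#3 stroke at R1  (J3 needs exactly one f-in)
#4 stroke at I2  (J1: bond 0 brought effort, rest push out)

b0 →J1
b1 →J3
b2 →I1
b3 →R1
b4 →I2
b5 →J2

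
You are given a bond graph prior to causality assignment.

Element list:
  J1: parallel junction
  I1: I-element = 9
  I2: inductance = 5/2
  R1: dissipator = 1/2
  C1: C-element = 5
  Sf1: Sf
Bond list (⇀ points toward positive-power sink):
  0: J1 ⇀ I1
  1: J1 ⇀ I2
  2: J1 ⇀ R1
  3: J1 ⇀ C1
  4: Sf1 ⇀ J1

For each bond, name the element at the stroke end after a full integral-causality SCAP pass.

#0 stroke at I1
#1 stroke at I2
#2 stroke at R1
#3 stroke at J1
#4 stroke at Sf1

b4 stroke→Sf1  (Sf1: flow source, stroke at near end)
b0 stroke→I1  (I1: I, integral causality)
b1 stroke→I2  (I2 integral (f out))
b3 stroke→J1  (C1 integral (e out))
b2 stroke→R1  (common-e at J1 fixed by 3)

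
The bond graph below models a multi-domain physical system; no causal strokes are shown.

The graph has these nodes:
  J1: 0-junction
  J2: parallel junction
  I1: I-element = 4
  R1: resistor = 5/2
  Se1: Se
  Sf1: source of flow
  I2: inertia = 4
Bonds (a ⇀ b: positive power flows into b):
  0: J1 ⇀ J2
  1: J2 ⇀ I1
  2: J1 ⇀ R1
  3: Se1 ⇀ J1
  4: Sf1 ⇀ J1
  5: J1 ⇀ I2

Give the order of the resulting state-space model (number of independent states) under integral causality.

2  (I1, I2 all integral)

bond 3 →J1  (Se1 (Se) sets effort on bond)
bond 4 →Sf1  (Sf1 (Sf) sets flow on bond)
bond 0 →J2  (0-jn J1 has e-setter on 3)
bond 2 →R1  (J1: bond 3 brought effort, rest push out)
bond 5 →I2  (J1: bond 3 brought effort, rest push out)
bond 1 →I1  (0-jn J2 has e-setter on 0)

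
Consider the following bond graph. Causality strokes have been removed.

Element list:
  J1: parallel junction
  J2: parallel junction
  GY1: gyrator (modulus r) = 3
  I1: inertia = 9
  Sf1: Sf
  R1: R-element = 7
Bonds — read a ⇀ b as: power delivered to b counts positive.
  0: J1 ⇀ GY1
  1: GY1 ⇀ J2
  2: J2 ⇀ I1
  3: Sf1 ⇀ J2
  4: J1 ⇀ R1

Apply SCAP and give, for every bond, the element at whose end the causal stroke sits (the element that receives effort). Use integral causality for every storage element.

#0 stroke→J1
#1 stroke→J2
#2 stroke→I1
#3 stroke→Sf1
#4 stroke→R1

b3 stroke→Sf1  (source Sf1 imposes f)
b2 stroke→I1  (I1 outputs flow p/I1)
b1 stroke→J2  (J2: last free bond brings effort in)
b0 stroke→J1  (GY GY1: same side as bond 1)
b4 stroke→R1  (common-e at J1 fixed by 0)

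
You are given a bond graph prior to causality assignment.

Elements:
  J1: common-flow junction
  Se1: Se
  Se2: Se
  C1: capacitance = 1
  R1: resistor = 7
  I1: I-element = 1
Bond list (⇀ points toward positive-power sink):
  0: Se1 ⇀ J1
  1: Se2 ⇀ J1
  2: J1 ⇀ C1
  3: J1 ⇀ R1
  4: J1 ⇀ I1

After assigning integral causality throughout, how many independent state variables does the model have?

2  (C1, I1 all integral)

β0 →J1  (source Se1 imposes e)
β1 →J1  (source Se2 imposes e)
β2 →J1  (prefer integral on C1)
β4 →I1  (I1 outputs flow p/I1)
β3 →J1  (1-jn J1 has f-setter on 4)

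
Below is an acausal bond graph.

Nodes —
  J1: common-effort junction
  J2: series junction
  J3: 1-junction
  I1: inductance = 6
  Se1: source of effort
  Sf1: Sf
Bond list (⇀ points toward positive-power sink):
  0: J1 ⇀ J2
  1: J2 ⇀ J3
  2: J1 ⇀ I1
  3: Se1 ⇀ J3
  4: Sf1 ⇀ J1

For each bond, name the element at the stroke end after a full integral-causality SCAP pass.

b3 →J3  (source Se1 imposes e)
b4 →Sf1  (Sf1 fixes flow; stroke at Sf1)
b1 →J2  (closing 1-jn rule on J3)
b0 →J1  (only one flow-in slot at J2)
b2 →I1  (J1 effort already set via bond 0)

bond 0 stroke→J1
bond 1 stroke→J2
bond 2 stroke→I1
bond 3 stroke→J3
bond 4 stroke→Sf1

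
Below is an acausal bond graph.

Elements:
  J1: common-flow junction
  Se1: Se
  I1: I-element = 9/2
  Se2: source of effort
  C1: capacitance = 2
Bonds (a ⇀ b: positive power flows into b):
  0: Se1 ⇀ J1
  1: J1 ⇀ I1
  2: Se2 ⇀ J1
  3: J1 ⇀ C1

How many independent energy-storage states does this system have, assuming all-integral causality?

b0 |J1  (source Se1 imposes e)
b2 |J1  (Se2 fixes effort; stroke away)
b1 |I1  (I1 outputs flow p/I1)
b3 |J1  (common-f at J1 fixed by 1)

2  (C1, I1 all integral)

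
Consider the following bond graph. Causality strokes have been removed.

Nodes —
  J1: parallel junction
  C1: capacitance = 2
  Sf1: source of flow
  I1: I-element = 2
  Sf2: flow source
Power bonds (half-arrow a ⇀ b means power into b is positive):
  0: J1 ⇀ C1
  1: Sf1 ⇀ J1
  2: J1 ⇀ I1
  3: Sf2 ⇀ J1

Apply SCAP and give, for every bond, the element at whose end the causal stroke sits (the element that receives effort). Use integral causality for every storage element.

β1 stroke→Sf1  (source Sf1 imposes f)
β3 stroke→Sf2  (source Sf2 imposes f)
β0 stroke→J1  (prefer integral on C1)
β2 stroke→I1  (common-e at J1 fixed by 0)

β0 →J1
β1 →Sf1
β2 →I1
β3 →Sf2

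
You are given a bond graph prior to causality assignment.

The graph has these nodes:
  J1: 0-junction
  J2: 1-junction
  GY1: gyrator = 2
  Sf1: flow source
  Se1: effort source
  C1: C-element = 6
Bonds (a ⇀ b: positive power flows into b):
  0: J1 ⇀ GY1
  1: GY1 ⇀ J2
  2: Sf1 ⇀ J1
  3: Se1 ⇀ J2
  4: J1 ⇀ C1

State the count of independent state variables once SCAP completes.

1  (C1 all integral)

β2 →Sf1  (source Sf1 imposes f)
β3 →J2  (Se1: effort source, stroke at far end)
β1 →GY1  (only one flow-in slot at J2)
β0 →GY1  (GY1 both-in/both-out from 1)
β4 →J1  (closing 0-jn rule on J1)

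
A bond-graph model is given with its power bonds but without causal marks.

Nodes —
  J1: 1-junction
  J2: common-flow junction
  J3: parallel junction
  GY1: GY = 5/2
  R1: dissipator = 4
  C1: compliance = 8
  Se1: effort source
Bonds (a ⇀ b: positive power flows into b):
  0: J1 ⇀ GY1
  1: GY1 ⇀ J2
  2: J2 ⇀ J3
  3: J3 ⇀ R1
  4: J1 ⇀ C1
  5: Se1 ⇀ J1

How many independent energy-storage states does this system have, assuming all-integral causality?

1  (C1 all integral)

#5 →J1  (Se1: effort source, stroke at far end)
#4 →J1  (C1: C, integral causality)
#0 →GY1  (closing 1-jn rule on J1)
#1 →GY1  (through GY1, causality inverts; strokes same side of GY1)
#2 →J2  (1-jn J2 has f-setter on 1)
#3 →J3  (J3: last free bond brings effort in)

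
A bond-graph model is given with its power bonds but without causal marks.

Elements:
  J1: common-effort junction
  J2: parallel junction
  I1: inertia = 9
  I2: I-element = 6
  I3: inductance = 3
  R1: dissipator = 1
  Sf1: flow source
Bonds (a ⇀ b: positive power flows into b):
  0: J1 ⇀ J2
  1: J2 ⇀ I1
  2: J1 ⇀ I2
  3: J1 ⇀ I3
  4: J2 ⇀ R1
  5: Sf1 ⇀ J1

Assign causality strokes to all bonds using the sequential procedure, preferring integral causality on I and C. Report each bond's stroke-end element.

β5 stroke at Sf1  (Sf1: flow source, stroke at near end)
β1 stroke at I1  (prefer integral on I1)
β2 stroke at I2  (I2 integral (f out))
β3 stroke at I3  (I3 integral (f out))
β0 stroke at J1  (J1: last free bond brings effort in)
β4 stroke at J2  (J2 needs exactly one e-in)

#0 stroke at J1
#1 stroke at I1
#2 stroke at I2
#3 stroke at I3
#4 stroke at J2
#5 stroke at Sf1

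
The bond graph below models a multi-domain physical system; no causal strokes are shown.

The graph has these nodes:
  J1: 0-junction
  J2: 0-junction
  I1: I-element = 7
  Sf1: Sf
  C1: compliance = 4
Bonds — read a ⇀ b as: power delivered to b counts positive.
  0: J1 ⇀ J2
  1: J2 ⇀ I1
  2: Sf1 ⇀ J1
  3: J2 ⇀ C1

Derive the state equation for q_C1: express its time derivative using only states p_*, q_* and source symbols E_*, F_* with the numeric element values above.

b2 stroke at Sf1  (Sf1 fixes flow; stroke at Sf1)
b0 stroke at J1  (only one effort-in slot at J1)
b1 stroke at I1  (I1 outputs flow p/I1)
b3 stroke at J2  (J2: last free bond brings effort in)

dq_C1/dt = F_Sf1 - p_I1/7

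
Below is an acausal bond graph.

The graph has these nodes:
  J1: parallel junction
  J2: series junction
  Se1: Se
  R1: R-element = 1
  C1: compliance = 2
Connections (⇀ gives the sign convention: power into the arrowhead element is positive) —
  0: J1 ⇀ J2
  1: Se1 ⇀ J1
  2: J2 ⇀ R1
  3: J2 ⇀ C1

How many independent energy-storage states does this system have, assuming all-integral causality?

1  (C1 all integral)

#1 |J1  (source Se1 imposes e)
#0 |J2  (J1: bond 1 brought effort, rest push out)
#3 |J2  (C1: C, integral causality)
#2 |R1  (only one flow-in slot at J2)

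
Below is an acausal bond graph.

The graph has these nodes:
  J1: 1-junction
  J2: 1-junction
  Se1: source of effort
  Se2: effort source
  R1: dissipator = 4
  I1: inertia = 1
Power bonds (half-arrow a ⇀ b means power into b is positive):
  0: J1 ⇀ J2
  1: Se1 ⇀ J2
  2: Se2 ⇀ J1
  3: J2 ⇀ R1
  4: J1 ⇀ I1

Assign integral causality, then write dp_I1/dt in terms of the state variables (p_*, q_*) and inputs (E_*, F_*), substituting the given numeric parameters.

β1 |J2  (Se1 (Se) sets effort on bond)
β2 |J1  (Se2 fixes effort; stroke away)
β4 |I1  (I1 integral (f out))
β0 |J1  (J1 flow already set via bond 4)
β3 |J2  (J2: bond 0 brought flow, rest push out)

dp_I1/dt = E_Se1 + E_Se2 - 4*p_I1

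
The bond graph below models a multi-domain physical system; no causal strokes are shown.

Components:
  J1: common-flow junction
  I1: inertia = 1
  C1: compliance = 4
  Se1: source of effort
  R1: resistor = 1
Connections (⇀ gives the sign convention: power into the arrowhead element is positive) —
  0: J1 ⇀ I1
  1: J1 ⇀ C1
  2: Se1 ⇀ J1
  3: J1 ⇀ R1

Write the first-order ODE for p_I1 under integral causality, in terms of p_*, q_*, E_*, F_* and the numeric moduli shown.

β2 stroke→J1  (Se1 (Se) sets effort on bond)
β0 stroke→I1  (I1: I, integral causality)
β1 stroke→J1  (J1: bond 0 brought flow, rest push out)
β3 stroke→J1  (J1 flow already set via bond 0)

dp_I1/dt = E_Se1 - p_I1 - q_C1/4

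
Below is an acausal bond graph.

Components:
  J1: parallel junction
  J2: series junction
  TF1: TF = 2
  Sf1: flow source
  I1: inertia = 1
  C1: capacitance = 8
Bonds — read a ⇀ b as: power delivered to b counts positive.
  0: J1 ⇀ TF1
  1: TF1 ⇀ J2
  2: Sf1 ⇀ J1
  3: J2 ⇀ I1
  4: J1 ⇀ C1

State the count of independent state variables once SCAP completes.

2  (C1, I1 all integral)

b2 →Sf1  (Sf1 (Sf) sets flow on bond)
b3 →I1  (I1 outputs flow p/I1)
b1 →J2  (common-f at J2 fixed by 3)
b0 →TF1  (TF1: transformer flips bond 1)
b4 →J1  (J1: last free bond brings effort in)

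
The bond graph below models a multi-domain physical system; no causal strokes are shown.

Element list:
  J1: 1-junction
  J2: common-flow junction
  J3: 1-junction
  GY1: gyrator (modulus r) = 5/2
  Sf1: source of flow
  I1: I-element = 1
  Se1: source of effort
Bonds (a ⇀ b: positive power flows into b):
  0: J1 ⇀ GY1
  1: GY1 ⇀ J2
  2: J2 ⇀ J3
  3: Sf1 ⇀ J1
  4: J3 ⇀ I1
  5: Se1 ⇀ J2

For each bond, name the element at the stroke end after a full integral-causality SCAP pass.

β3 |Sf1  (Sf1 fixes flow; stroke at Sf1)
β5 |J2  (Se1: effort source, stroke at far end)
β0 |J1  (common-f at J1 fixed by 3)
β1 |J2  (through GY1, causality inverts; strokes same side of GY1)
β2 |J3  (J2: last free bond brings flow in)
β4 |I1  (closing 1-jn rule on J3)

bond 0 stroke at J1
bond 1 stroke at J2
bond 2 stroke at J3
bond 3 stroke at Sf1
bond 4 stroke at I1
bond 5 stroke at J2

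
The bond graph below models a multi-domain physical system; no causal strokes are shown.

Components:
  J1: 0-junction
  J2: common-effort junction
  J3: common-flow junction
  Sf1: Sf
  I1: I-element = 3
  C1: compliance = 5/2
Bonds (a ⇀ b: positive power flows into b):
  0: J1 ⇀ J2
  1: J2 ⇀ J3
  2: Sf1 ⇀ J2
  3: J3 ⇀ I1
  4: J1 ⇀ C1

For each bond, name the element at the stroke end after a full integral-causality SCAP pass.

β0 stroke→J2
β1 stroke→J3
β2 stroke→Sf1
β3 stroke→I1
β4 stroke→J1

bond 2 →Sf1  (Sf1: flow source, stroke at near end)
bond 3 →I1  (prefer integral on I1)
bond 1 →J3  (common-f at J3 fixed by 3)
bond 0 →J2  (only one effort-in slot at J2)
bond 4 →J1  (only one effort-in slot at J1)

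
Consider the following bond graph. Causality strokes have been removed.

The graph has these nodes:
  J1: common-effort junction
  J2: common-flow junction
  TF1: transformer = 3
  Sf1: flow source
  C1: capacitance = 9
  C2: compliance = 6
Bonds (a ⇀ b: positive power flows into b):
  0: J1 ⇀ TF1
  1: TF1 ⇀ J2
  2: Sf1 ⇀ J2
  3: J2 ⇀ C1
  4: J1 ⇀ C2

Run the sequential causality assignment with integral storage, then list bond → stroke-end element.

β0 stroke→TF1
β1 stroke→J2
β2 stroke→Sf1
β3 stroke→J2
β4 stroke→J1

#2 stroke at Sf1  (Sf1 (Sf) sets flow on bond)
#1 stroke at J2  (J2: bond 2 brought flow, rest push out)
#3 stroke at J2  (common-f at J2 fixed by 2)
#0 stroke at TF1  (TF1 one-in-one-out from 1)
#4 stroke at J1  (J1 needs exactly one e-in)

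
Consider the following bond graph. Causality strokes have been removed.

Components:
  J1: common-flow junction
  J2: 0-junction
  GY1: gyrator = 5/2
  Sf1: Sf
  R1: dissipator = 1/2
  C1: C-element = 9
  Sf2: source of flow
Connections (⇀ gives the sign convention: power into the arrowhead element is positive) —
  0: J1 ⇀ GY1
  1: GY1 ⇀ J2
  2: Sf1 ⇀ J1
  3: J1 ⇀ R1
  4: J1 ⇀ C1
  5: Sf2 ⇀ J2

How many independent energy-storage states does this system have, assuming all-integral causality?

1  (C1 all integral)

b2 stroke at Sf1  (Sf1 fixes flow; stroke at Sf1)
b5 stroke at Sf2  (Sf2: flow source, stroke at near end)
b0 stroke at J1  (J1 flow already set via bond 2)
b3 stroke at J1  (common-f at J1 fixed by 2)
b4 stroke at J1  (J1 flow already set via bond 2)
b1 stroke at J2  (J2 needs exactly one e-in)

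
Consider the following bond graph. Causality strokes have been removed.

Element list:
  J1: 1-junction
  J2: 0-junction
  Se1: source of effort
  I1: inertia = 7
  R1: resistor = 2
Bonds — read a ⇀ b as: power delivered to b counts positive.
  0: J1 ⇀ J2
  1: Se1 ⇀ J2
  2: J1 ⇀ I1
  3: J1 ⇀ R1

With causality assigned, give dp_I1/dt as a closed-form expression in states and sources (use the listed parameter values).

bond 1 stroke→J2  (Se1: effort source, stroke at far end)
bond 0 stroke→J1  (J2: bond 1 brought effort, rest push out)
bond 2 stroke→I1  (prefer integral on I1)
bond 3 stroke→J1  (J1 flow already set via bond 2)

dp_I1/dt = -E_Se1 - 2*p_I1/7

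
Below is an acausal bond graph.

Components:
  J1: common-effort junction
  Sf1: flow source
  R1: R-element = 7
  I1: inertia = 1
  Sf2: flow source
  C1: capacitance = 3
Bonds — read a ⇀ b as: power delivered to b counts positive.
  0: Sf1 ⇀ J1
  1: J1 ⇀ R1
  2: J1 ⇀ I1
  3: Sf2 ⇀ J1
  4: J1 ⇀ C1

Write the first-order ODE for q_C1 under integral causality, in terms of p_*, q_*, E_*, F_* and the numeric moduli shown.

dq_C1/dt = F_Sf1 + F_Sf2 - p_I1 - q_C1/21

β0 stroke→Sf1  (Sf1 fixes flow; stroke at Sf1)
β3 stroke→Sf2  (Sf2: flow source, stroke at near end)
β2 stroke→I1  (I1 integral (f out))
β4 stroke→J1  (C1: C, integral causality)
β1 stroke→R1  (J1 effort already set via bond 4)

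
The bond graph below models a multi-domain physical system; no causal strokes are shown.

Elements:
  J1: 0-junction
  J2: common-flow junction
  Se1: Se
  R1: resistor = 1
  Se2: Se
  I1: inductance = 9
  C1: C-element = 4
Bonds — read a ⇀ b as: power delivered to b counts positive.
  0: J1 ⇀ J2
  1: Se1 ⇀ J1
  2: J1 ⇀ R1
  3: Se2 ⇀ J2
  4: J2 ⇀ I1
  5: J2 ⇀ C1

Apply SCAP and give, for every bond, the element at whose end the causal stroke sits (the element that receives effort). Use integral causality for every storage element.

#1 |J1  (source Se1 imposes e)
#3 |J2  (source Se2 imposes e)
#0 |J2  (J1: bond 1 brought effort, rest push out)
#2 |R1  (J1 effort already set via bond 1)
#4 |I1  (prefer integral on I1)
#5 |J2  (J2: bond 4 brought flow, rest push out)

bond 0 stroke at J2
bond 1 stroke at J1
bond 2 stroke at R1
bond 3 stroke at J2
bond 4 stroke at I1
bond 5 stroke at J2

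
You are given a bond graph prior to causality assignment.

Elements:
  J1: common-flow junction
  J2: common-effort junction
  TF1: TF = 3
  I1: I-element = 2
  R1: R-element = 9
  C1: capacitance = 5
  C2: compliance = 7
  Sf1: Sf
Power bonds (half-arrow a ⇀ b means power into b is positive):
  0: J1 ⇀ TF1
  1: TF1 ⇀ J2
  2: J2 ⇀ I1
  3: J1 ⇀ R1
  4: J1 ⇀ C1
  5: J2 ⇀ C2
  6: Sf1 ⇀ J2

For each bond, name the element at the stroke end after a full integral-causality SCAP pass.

β6 →Sf1  (Sf1 fixes flow; stroke at Sf1)
β2 →I1  (prefer integral on I1)
β4 →J1  (C1 integral (e out))
β5 →J2  (C2 outputs effort q/C2)
β1 →TF1  (J2: bond 5 brought effort, rest push out)
β0 →J1  (through TF1, causality passes straight; one stroke at TF1)
β3 →R1  (only one flow-in slot at J1)

b0 stroke→J1
b1 stroke→TF1
b2 stroke→I1
b3 stroke→R1
b4 stroke→J1
b5 stroke→J2
b6 stroke→Sf1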